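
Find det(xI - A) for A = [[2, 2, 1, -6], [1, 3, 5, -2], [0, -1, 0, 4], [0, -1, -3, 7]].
χ_A(x) = (x - 3)^4

xI - A = [[x - 2, -2, -1, 6], [-1, x - 3, -5, 2], [0, 1, x, -4], [0, 1, 3, x - 7]].

Expanding det(xI - A) along the first row:
det(xI - A) = + (x - 2)·det([[x - 3, -5, 2], [1, x, -4], [1, 3, x - 7]]) - (-2)·det([[-1, -5, 2], [0, x, -4], [0, 3, x - 7]]) + (-1)·det([[-1, x - 3, 2], [0, 1, -4], [0, 1, x - 7]]) - (6)·det([[-1, x - 3, -5], [0, 1, x], [0, 1, 3]]).

Evaluating gives χ_A(x) = x^4 - 12x^3 + 54x^2 - 108x + 81 = (x - 3)^4.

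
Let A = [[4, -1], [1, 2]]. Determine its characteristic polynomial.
xI - A = [[x - 4, 1], [-1, x - 2]].

Expanding det(xI - A) along the first row:
det(xI - A) = + (x - 4)·det([[x - 2]]) - (1)·det([[-1]]).

Evaluating gives χ_A(x) = x^2 - 6x + 9 = (x - 3)^2.

χ_A(x) = (x - 3)^2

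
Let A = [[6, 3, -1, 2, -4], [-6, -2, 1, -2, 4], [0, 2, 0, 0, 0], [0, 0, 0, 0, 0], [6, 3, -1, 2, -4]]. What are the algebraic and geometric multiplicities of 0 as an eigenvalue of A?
algebraic multiplicity 5, geometric multiplicity 3

The characteristic polynomial is x^5, so the factor x appears with exponent 5: the algebraic multiplicity is 5.

rank(A) = 2, so the eigenspace has dimension 5 - 2 = 3: the geometric multiplicity is 3.

Since 3 < 5, A is not diagonalizable.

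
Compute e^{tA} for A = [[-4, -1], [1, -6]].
e^{tA} = [[(t + 1)*e^{-5*t}, -t*e^{-5*t}], [t*e^{-5*t}, (1 - t)*e^{-5*t}]]

A has Jordan form J = [[-5, 1], [0, -5]] with A = PJP^{-1}, so e^{tA} = P e^{tJ} P^{-1}.

For a Jordan block J_k(λ), e^{tJ_k(λ)} = e^{λt} · (I + tN + t^2 N^2/2! + ... + t^{k-1} N^{k-1}/(k-1)!) where N is the nilpotent superdiagonal part.

Assembling the blocks and conjugating back gives the entries of e^{tA} as shown above.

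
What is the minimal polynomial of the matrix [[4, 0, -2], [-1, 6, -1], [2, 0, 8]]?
The characteristic polynomial factors as (x - 6)^3. The minimal polynomial is ∏(x - λ)^{k_λ} where k_λ is the size of the largest Jordan block at λ.

For λ = 6: rank(A - 6I) = 1, and the largest Jordan block has size 2 (the smallest k with rank((A - 6I)^k) = rank((A - 6I)^(k+1))).

So m_A(x) = (x - 6)^2.

m_A(x) = (x - 6)^2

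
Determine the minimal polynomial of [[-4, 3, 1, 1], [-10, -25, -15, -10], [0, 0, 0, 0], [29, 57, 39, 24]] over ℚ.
The characteristic polynomial factors as x(x - 5)(x + 5)^2. The minimal polynomial is ∏(x - λ)^{k_λ} where k_λ is the size of the largest Jordan block at λ.

For λ = -5: rank(A + 5I) = 3, and the largest Jordan block has size 2 (the smallest k with rank((A + 5I)^k) = rank((A + 5I)^(k+1))).
For λ = 0: rank(A) = 3, and the largest Jordan block has size 1 (the smallest k with rank(A^k) = rank(A^(k+1))).
For λ = 5: rank(A - 5I) = 3, and the largest Jordan block has size 1 (the smallest k with rank((A - 5I)^k) = rank((A - 5I)^(k+1))).

So m_A(x) = x(x - 5)(x + 5)^2.

m_A(x) = x(x - 5)(x + 5)^2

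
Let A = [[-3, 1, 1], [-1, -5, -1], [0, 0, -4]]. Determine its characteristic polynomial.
xI - A = [[x + 3, -1, -1], [1, x + 5, 1], [0, 0, x + 4]].

Expanding det(xI - A) along the first row:
det(xI - A) = + (x + 3)·det([[x + 5, 1], [0, x + 4]]) - (-1)·det([[1, 1], [0, x + 4]]) + (-1)·det([[1, x + 5], [0, 0]]).

Evaluating gives χ_A(x) = x^3 + 12x^2 + 48x + 64 = (x + 4)^3.

χ_A(x) = (x + 4)^3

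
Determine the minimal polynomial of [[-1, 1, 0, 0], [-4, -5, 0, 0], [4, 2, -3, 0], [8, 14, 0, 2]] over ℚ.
m_A(x) = (x - 2)(x + 3)^2

The characteristic polynomial factors as (x - 2)(x + 3)^3. The minimal polynomial is ∏(x - λ)^{k_λ} where k_λ is the size of the largest Jordan block at λ.

For λ = -3: rank(A + 3I) = 2, and the largest Jordan block has size 2 (the smallest k with rank((A + 3I)^k) = rank((A + 3I)^(k+1))).
For λ = 2: rank(A - 2I) = 3, and the largest Jordan block has size 1 (the smallest k with rank((A - 2I)^k) = rank((A - 2I)^(k+1))).

So m_A(x) = (x - 2)(x + 3)^2.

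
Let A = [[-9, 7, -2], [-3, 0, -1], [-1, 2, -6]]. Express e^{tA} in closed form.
e^{tA} = [[(-3*t^2 - 8*t + 2)*e^{-5*t}/2, t*(3*t + 14)*e^{-5*t}/2, t*(3*t - 4)*e^{-5*t}/2], [t*(-t - 3)*e^{-5*t}, (t^2 + 5*t + 1)*e^{-5*t}, t*(t - 1)*e^{-5*t}], [t*(-t - 2)*e^{-5*t}/2, t*(t + 4)*e^{-5*t}/2, (t^2/2 - t + 1)*e^{-5*t}]]

A has Jordan form J = [[-5, 1, 0], [0, -5, 1], [0, 0, -5]] with A = PJP^{-1}, so e^{tA} = P e^{tJ} P^{-1}.

For a Jordan block J_k(λ), e^{tJ_k(λ)} = e^{λt} · (I + tN + t^2 N^2/2! + ... + t^{k-1} N^{k-1}/(k-1)!) where N is the nilpotent superdiagonal part.

Assembling the blocks and conjugating back gives the entries of e^{tA} as shown above.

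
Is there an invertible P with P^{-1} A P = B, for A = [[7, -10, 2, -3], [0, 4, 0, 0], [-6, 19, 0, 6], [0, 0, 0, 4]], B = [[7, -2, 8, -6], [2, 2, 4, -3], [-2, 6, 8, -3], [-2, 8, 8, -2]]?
Two matrices over a field are similar if and only if they have the same invariant factors.

Both A and B have characteristic polynomial (x - 4)^3(x - 3) and minimal polynomial (x - 4)^2(x - 3). Computing further, both have invariant factors x - 4, (x - 4)^2(x - 3). Hence A and B are similar.

Yes.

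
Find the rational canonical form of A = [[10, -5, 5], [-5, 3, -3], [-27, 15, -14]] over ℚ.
R = [[0, 0, 5], [1, 0, -3], [0, 1, -1]]

The invariant factors of A (the non-unit diagonal entries of the Smith normal form of xI - A over ℚ[x]) are (x - 1)(x^2 + 2x + 5), each dividing the next. The characteristic polynomial is their product, (x - 1)(x^2 + 2x + 5).

The rational canonical form is the block-diagonal matrix of companion matrices C(f_i):
R = [[0, 0, 5], [1, 0, -3], [0, 1, -1]].

Note the characteristic polynomial does not split into linear factors over ℚ, so A has no Jordan form over ℚ; the rational canonical form exists over any field.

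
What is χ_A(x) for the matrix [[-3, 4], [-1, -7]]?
χ_A(x) = (x + 5)^2

xI - A = [[x + 3, -4], [1, x + 7]].

Expanding det(xI - A) along the first row:
det(xI - A) = + (x + 3)·det([[x + 7]]) - (-4)·det([[1]]).

Evaluating gives χ_A(x) = x^2 + 10x + 25 = (x + 5)^2.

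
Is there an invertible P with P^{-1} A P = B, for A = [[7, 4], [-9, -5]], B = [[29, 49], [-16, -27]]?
Two matrices over a field are similar if and only if they have the same invariant factors.

Both A and B have characteristic polynomial (x - 1)^2 and minimal polynomial (x - 1)^2. Computing further, both have invariant factors (x - 1)^2. Hence A and B are similar.

Yes.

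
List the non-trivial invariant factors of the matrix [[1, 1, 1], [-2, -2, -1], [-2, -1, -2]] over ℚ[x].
The Jordan structure of A has elementary divisors (x + 1)^2, (x + 1). Arranging the block sizes at each eigenvalue in decreasing order and taking row products gives the invariant factors.

Invariant factors (smallest first, each dividing the next): x + 1, (x + 1)^2.

Check: the last factor (x + 1)^2 is the minimal polynomial, and the product (x + 1)^3 is the characteristic polynomial.

x + 1, (x + 1)^2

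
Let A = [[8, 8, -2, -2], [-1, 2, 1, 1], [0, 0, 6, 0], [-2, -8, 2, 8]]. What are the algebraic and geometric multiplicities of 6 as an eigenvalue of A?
The characteristic polynomial is (x - 6)^4, so the factor x - 6 appears with exponent 4: the algebraic multiplicity is 4.

rank(A - 6I) = 1, so the eigenspace has dimension 4 - 1 = 3: the geometric multiplicity is 3.

Since 3 < 4, A is not diagonalizable.

algebraic multiplicity 4, geometric multiplicity 3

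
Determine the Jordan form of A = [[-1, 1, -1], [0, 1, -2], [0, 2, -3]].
J = [[-1, 1, 0], [0, -1, 0], [0, 0, -1]]

The characteristic polynomial is det(xI - A) = (x + 1)^3, so the eigenvalues are -1 (algebraic multiplicity 3).

For λ = -1: rank(A + I) = 1, rank((A + I)^2) = 0. The eigenspace has dimension 3 - 1 = 2, so there are 2 Jordan blocks; the rank sequence gives block sizes [2, 1].

Assembling the blocks gives the Jordan form J above.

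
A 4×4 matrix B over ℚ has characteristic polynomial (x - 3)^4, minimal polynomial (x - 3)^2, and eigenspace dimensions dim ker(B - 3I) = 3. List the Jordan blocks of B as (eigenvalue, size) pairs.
λ = 3: algebraic multiplicity 4 (exponent in χ_B), largest block size 2 (exponent in m_B), 3 blocks (geometric multiplicity). These force block sizes [2, 1, 1].

Jordan blocks: (3, 2), (3, 1), (3, 1)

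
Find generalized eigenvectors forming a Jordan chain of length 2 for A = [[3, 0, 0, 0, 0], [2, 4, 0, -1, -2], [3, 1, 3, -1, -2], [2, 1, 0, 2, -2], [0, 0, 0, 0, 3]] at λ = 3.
v_1 = [[0, 1, 0, 0, 0]]^T, v_2 = [[0, 1, 1, 1, 0]]^T

We seek v_1 ∈ ker((A - 3I)^2) \ ker(A - 3I), then set v_{i+1} = (A - 3I) v_i.

One such chain is v_1 = [[0, 1, 0, 0, 0]]^T, v_2 = [[0, 1, 1, 1, 0]]^T. Check: (A - 3I) v_2 = [[0, 0, 0, 0, 0]]^T = 0.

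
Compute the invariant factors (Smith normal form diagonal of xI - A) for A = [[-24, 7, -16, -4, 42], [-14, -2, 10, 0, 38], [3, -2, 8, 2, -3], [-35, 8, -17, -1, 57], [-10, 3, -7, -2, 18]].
The Jordan structure of A has elementary divisors (x + 4)^2, (x - 1), (x - 3)^2. Arranging the block sizes at each eigenvalue in decreasing order and taking row products gives the invariant factors.

Invariant factors (smallest first, each dividing the next): (x - 3)^2(x - 1)(x + 4)^2.

Check: the last factor (x - 3)^2(x - 1)(x + 4)^2 is the minimal polynomial, and the product (x - 3)^2(x - 1)(x + 4)^2 is the characteristic polynomial.

(x - 3)^2(x - 1)(x + 4)^2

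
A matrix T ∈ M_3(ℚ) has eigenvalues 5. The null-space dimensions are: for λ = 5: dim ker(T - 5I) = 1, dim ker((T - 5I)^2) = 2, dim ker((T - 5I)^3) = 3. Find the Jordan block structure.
Jordan blocks: (5, 3)

λ = 5: successive nullity increments [1, 1, 1] count blocks of size ≥ k; block sizes are [3].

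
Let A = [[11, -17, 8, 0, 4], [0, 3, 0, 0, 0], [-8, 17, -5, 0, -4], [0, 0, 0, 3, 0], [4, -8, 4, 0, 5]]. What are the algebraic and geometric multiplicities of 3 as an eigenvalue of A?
The characteristic polynomial is (x - 5)(x - 3)^4, so the factor x - 3 appears with exponent 4: the algebraic multiplicity is 4.

rank(A - 3I) = 2, so the eigenspace has dimension 5 - 2 = 3: the geometric multiplicity is 3.

Since 3 < 4, A is not diagonalizable.

algebraic multiplicity 4, geometric multiplicity 3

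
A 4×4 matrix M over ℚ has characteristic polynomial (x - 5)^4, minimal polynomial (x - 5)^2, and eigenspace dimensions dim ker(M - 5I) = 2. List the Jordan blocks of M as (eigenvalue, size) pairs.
Jordan blocks: (5, 2), (5, 2)

λ = 5: algebraic multiplicity 4 (exponent in χ_M), largest block size 2 (exponent in m_M), 2 blocks (geometric multiplicity). These force block sizes [2, 2].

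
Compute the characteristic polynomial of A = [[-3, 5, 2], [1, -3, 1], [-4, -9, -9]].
xI - A = [[x + 3, -5, -2], [-1, x + 3, -1], [4, 9, x + 9]].

Expanding det(xI - A) along the first row:
det(xI - A) = + (x + 3)·det([[x + 3, -1], [9, x + 9]]) - (-5)·det([[-1, -1], [4, x + 9]]) + (-2)·det([[-1, x + 3], [4, 9]]).

Evaluating gives χ_A(x) = x^3 + 15x^2 + 75x + 125 = (x + 5)^3.

χ_A(x) = (x + 5)^3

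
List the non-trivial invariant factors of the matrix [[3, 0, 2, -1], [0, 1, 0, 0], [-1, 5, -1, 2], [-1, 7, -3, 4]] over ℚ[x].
(x - 2)^3(x - 1)

The Jordan structure of A has elementary divisors (x - 1), (x - 2)^3. Arranging the block sizes at each eigenvalue in decreasing order and taking row products gives the invariant factors.

Invariant factors (smallest first, each dividing the next): (x - 2)^3(x - 1).

Check: the last factor (x - 2)^3(x - 1) is the minimal polynomial, and the product (x - 2)^3(x - 1) is the characteristic polynomial.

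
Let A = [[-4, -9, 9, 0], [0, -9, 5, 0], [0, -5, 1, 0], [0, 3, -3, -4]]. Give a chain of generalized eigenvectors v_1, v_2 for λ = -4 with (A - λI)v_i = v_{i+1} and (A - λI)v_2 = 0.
v_1 = [[15, 10, 9, -6]]^T, v_2 = [[-9, -5, -5, 3]]^T

We seek v_1 ∈ ker((A + 4I)^2) \ ker(A + 4I), then set v_{i+1} = (A + 4I) v_i.

One such chain is v_1 = [[15, 10, 9, -6]]^T, v_2 = [[-9, -5, -5, 3]]^T. Check: (A + 4I) v_2 = [[0, 0, 0, 0]]^T = 0.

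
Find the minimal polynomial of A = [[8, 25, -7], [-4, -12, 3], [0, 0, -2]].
m_A(x) = (x + 2)^3

The characteristic polynomial factors as (x + 2)^3. The minimal polynomial is ∏(x - λ)^{k_λ} where k_λ is the size of the largest Jordan block at λ.

For λ = -2: rank(A + 2I) = 2, and the largest Jordan block has size 3 (the smallest k with rank((A + 2I)^k) = rank((A + 2I)^(k+1))).

So m_A(x) = (x + 2)^3.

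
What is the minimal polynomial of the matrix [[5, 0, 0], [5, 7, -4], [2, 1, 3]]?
m_A(x) = (x - 5)^3

The characteristic polynomial factors as (x - 5)^3. The minimal polynomial is ∏(x - λ)^{k_λ} where k_λ is the size of the largest Jordan block at λ.

For λ = 5: rank(A - 5I) = 2, and the largest Jordan block has size 3 (the smallest k with rank((A - 5I)^k) = rank((A - 5I)^(k+1))).

So m_A(x) = (x - 5)^3.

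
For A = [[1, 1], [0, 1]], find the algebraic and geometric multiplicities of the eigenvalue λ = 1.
The characteristic polynomial is (x - 1)^2, so the factor x - 1 appears with exponent 2: the algebraic multiplicity is 2.

rank(A - I) = 1, so the eigenspace has dimension 2 - 1 = 1: the geometric multiplicity is 1.

Since 1 < 2, A is not diagonalizable.

algebraic multiplicity 2, geometric multiplicity 1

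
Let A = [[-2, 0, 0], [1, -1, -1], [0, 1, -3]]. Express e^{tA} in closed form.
A has Jordan form J = [[-2, 1, 0], [0, -2, 1], [0, 0, -2]] with A = PJP^{-1}, so e^{tA} = P e^{tJ} P^{-1}.

For a Jordan block J_k(λ), e^{tJ_k(λ)} = e^{λt} · (I + tN + t^2 N^2/2! + ... + t^{k-1} N^{k-1}/(k-1)!) where N is the nilpotent superdiagonal part.

Assembling the blocks and conjugating back gives the entries of e^{tA} as shown above.

e^{tA} = [[e^{-2*t}, 0, 0], [t*(t + 2)*e^{-2*t}/2, (t + 1)*e^{-2*t}, -t*e^{-2*t}], [t^2*e^{-2*t}/2, t*e^{-2*t}, (1 - t)*e^{-2*t}]]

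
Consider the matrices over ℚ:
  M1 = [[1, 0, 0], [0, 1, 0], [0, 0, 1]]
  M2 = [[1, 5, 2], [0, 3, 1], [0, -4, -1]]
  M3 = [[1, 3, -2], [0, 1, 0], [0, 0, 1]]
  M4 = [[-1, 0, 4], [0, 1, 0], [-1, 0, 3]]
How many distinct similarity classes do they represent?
3 classes: {M1}, {M2}, {M3, M4}

Characteristic polynomials: χ_{M1} = (x - 1)^3, χ_{M2} = (x - 1)^3, χ_{M3} = (x - 1)^3, χ_{M4} = (x - 1)^3.

{M1}: invariant factors x - 1, x - 1, x - 1.

{M2}: invariant factors (x - 1)^3.

{M3, M4}: invariant factors x - 1, (x - 1)^2.

Matrices are similar if and only if their invariant-factor lists agree; the partition into similarity classes is {M1}, {M2}, {M3, M4}.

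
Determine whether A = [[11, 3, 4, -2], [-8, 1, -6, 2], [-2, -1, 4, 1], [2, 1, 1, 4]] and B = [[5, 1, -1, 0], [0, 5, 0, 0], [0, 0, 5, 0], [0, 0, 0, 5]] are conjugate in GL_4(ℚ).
No.

Both have characteristic polynomial (x - 5)^4 and minimal polynomial (x - 5)^2. But rank(A - 5I) = 2 for A while rank(B - 5I) = 1 for B, so the number of Jordan blocks at λ = 5 differs. A and B are not similar.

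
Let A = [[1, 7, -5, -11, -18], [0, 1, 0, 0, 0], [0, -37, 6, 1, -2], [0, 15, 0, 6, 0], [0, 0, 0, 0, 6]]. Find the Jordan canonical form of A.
J = [[1, 0, 0, 0, 0], [0, 1, 0, 0, 0], [0, 0, 6, 1, 0], [0, 0, 0, 6, 0], [0, 0, 0, 0, 6]]

The characteristic polynomial is det(xI - A) = (x - 6)^3(x - 1)^2, so the eigenvalues are 1 (algebraic multiplicity 2), 6 (algebraic multiplicity 3).

For λ = 1: rank(A - I) = 3. The eigenspace has dimension 5 - 3 = 2, so there are 2 Jordan blocks; the rank sequence gives block sizes [1, 1].

For λ = 6: rank(A - 6I) = 3, rank((A - 6I)^2) = 2. The eigenspace has dimension 5 - 3 = 2, so there are 2 Jordan blocks; the rank sequence gives block sizes [2, 1].

Assembling the blocks gives the Jordan form J above.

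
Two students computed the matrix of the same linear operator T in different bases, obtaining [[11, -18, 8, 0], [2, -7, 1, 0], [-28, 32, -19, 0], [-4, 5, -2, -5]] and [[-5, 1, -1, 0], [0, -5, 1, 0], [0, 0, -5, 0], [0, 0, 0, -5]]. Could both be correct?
Yes.

Two matrices over a field are similar if and only if they have the same invariant factors.

Both A and B have characteristic polynomial (x + 5)^4 and minimal polynomial (x + 5)^3. Computing further, both have invariant factors x + 5, (x + 5)^3. Hence A and B are similar.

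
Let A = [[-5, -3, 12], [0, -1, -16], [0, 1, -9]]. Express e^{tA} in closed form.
e^{tA} = [[e^{-5*t}, -3*t*e^{-5*t}, 12*t*e^{-5*t}], [0, (4*t + 1)*e^{-5*t}, -16*t*e^{-5*t}], [0, t*e^{-5*t}, (1 - 4*t)*e^{-5*t}]]

A has Jordan form J = [[-5, 1, 0], [0, -5, 0], [0, 0, -5]] with A = PJP^{-1}, so e^{tA} = P e^{tJ} P^{-1}.

For a Jordan block J_k(λ), e^{tJ_k(λ)} = e^{λt} · (I + tN + t^2 N^2/2! + ... + t^{k-1} N^{k-1}/(k-1)!) where N is the nilpotent superdiagonal part.

Assembling the blocks and conjugating back gives the entries of e^{tA} as shown above.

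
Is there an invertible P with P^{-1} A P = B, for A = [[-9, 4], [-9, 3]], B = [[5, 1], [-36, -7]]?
No.

trace(A) = -6 but trace(B) = -2. The trace is a similarity invariant, so A and B are not similar.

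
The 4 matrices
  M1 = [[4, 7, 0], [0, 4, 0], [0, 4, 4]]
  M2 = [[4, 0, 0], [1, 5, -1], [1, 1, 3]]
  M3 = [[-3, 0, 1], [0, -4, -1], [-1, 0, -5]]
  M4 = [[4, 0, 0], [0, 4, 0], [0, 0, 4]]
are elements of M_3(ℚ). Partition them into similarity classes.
Characteristic polynomials: χ_{M1} = (x - 4)^3, χ_{M2} = (x - 4)^3, χ_{M3} = (x + 4)^3, χ_{M4} = (x - 4)^3.

{M1, M2}: invariant factors x - 4, (x - 4)^2.

{M3}: invariant factors (x + 4)^3.

{M4}: invariant factors x - 4, x - 4, x - 4.

Matrices are similar if and only if their invariant-factor lists agree; the partition into similarity classes is {M1, M2}, {M3}, {M4}.

3 classes: {M1, M2}, {M3}, {M4}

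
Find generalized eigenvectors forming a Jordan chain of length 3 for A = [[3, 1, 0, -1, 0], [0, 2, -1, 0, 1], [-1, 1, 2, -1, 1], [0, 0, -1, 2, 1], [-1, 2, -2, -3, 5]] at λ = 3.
We seek v_1 ∈ ker((A - 3I)^3) \ ker((A - 3I)^2), then set v_{i+1} = (A - 3I) v_i.

One such chain is v_1 = [[0, 2, -1, 2, 0]]^T, v_2 = [[0, -1, 1, -1, 0]]^T, v_3 = [[0, 0, -1, 0, -1]]^T. Check: (A - 3I) v_3 = [[0, 0, 0, 0, 0]]^T = 0.

v_1 = [[0, 2, -1, 2, 0]]^T, v_2 = [[0, -1, 1, -1, 0]]^T, v_3 = [[0, 0, -1, 0, -1]]^T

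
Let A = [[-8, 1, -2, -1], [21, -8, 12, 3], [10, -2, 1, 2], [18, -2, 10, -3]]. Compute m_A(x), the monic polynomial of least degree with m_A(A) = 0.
The characteristic polynomial factors as (x + 3)(x + 5)^3. The minimal polynomial is ∏(x - λ)^{k_λ} where k_λ is the size of the largest Jordan block at λ.

For λ = -5: rank(A + 5I) = 2, and the largest Jordan block has size 2 (the smallest k with rank((A + 5I)^k) = rank((A + 5I)^(k+1))).
For λ = -3: rank(A + 3I) = 3, and the largest Jordan block has size 1 (the smallest k with rank((A + 3I)^k) = rank((A + 3I)^(k+1))).

So m_A(x) = (x + 3)(x + 5)^2.

m_A(x) = (x + 3)(x + 5)^2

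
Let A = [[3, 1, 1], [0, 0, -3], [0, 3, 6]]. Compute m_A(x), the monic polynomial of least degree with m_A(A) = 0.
The characteristic polynomial factors as (x - 3)^3. The minimal polynomial is ∏(x - λ)^{k_λ} where k_λ is the size of the largest Jordan block at λ.

For λ = 3: rank(A - 3I) = 1, and the largest Jordan block has size 2 (the smallest k with rank((A - 3I)^k) = rank((A - 3I)^(k+1))).

So m_A(x) = (x - 3)^2.

m_A(x) = (x - 3)^2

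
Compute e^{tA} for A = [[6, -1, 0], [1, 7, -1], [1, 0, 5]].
A has Jordan form J = [[6, 1, 0], [0, 6, 1], [0, 0, 6]] with A = PJP^{-1}, so e^{tA} = P e^{tJ} P^{-1}.

For a Jordan block J_k(λ), e^{tJ_k(λ)} = e^{λt} · (I + tN + t^2 N^2/2! + ... + t^{k-1} N^{k-1}/(k-1)!) where N is the nilpotent superdiagonal part.

Assembling the blocks and conjugating back gives the entries of e^{tA} as shown above.

e^{tA} = [[(2 - t^2)*e^{6*t}/2, t*(-t - 2)*e^{6*t}/2, t^2*e^{6*t}/2], [t*e^{6*t}, (t + 1)*e^{6*t}, -t*e^{6*t}], [t*(2 - t)*e^{6*t}/2, -t^2*e^{6*t}/2, (t^2/2 - t + 1)*e^{6*t}]]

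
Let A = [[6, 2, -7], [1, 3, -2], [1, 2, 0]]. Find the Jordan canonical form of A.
J = [[3, 1, 0], [0, 3, 1], [0, 0, 3]]

The characteristic polynomial is det(xI - A) = (x - 3)^3, so the eigenvalues are 3 (algebraic multiplicity 3).

For λ = 3: rank(A - 3I) = 2, rank((A - 3I)^2) = 1, rank((A - 3I)^3) = 0. The eigenspace has dimension 3 - 2 = 1, so there is 1 Jordan block; the rank sequence gives block sizes [3].

Assembling the blocks gives the Jordan form J above.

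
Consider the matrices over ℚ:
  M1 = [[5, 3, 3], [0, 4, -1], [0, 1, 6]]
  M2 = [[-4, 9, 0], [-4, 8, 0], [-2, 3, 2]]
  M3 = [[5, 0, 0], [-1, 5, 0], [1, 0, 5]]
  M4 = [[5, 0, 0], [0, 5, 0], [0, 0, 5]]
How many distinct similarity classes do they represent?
3 classes: {M1, M3}, {M2}, {M4}

Characteristic polynomials: χ_{M1} = (x - 5)^3, χ_{M2} = (x - 2)^3, χ_{M3} = (x - 5)^3, χ_{M4} = (x - 5)^3.

{M1, M3}: invariant factors x - 5, (x - 5)^2.

{M2}: invariant factors x - 2, (x - 2)^2.

{M4}: invariant factors x - 5, x - 5, x - 5.

Matrices are similar if and only if their invariant-factor lists agree; the partition into similarity classes is {M1, M3}, {M2}, {M4}.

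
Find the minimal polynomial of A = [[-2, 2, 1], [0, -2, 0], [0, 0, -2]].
The characteristic polynomial factors as (x + 2)^3. The minimal polynomial is ∏(x - λ)^{k_λ} where k_λ is the size of the largest Jordan block at λ.

For λ = -2: rank(A + 2I) = 1, and the largest Jordan block has size 2 (the smallest k with rank((A + 2I)^k) = rank((A + 2I)^(k+1))).

So m_A(x) = (x + 2)^2.

m_A(x) = (x + 2)^2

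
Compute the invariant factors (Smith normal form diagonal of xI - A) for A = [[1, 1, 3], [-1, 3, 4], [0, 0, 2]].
(x - 2)^3

The Jordan structure of A has elementary divisors (x - 2)^3. Arranging the block sizes at each eigenvalue in decreasing order and taking row products gives the invariant factors.

Invariant factors (smallest first, each dividing the next): (x - 2)^3.

Check: the last factor (x - 2)^3 is the minimal polynomial, and the product (x - 2)^3 is the characteristic polynomial.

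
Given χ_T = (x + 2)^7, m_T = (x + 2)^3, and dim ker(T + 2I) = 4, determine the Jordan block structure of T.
Jordan blocks: (-2, 3), (-2, 2), (-2, 1), (-2, 1)

λ = -2: algebraic multiplicity 7 (exponent in χ_T), largest block size 3 (exponent in m_T), 4 blocks (geometric multiplicity). These force block sizes [3, 2, 1, 1].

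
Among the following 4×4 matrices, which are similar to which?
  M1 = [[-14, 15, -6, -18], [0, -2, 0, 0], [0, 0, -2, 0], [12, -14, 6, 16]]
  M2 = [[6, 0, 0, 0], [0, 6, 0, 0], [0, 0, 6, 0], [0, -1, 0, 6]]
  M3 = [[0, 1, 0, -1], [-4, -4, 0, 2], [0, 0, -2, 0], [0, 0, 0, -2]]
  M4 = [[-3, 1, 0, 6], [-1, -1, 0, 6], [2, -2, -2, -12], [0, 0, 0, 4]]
3 classes: {M1, M4}, {M2}, {M3}

Characteristic polynomials: χ_{M1} = (x - 4)(x + 2)^3, χ_{M2} = (x - 6)^4, χ_{M3} = (x + 2)^4, χ_{M4} = (x - 4)(x + 2)^3.

{M1, M4}: invariant factors x + 2, (x - 4)(x + 2)^2.

{M2}: invariant factors x - 6, x - 6, (x - 6)^2.

{M3}: invariant factors x + 2, x + 2, (x + 2)^2.

Matrices are similar if and only if their invariant-factor lists agree; the partition into similarity classes is {M1, M4}, {M2}, {M3}.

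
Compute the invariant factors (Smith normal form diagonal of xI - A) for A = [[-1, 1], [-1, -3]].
(x + 2)^2

The Jordan structure of A has elementary divisors (x + 2)^2. Arranging the block sizes at each eigenvalue in decreasing order and taking row products gives the invariant factors.

Invariant factors (smallest first, each dividing the next): (x + 2)^2.

Check: the last factor (x + 2)^2 is the minimal polynomial, and the product (x + 2)^2 is the characteristic polynomial.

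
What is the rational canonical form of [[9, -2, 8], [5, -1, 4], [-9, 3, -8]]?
The invariant factors of A (the non-unit diagonal entries of the Smith normal form of xI - A over ℚ[x]) are x^3 - 3x - 4, each dividing the next. The characteristic polynomial is their product, x^3 - 3x - 4.

The rational canonical form is the block-diagonal matrix of companion matrices C(f_i):
R = [[0, 0, 4], [1, 0, 3], [0, 1, 0]].

Note the characteristic polynomial does not split into linear factors over ℚ, so A has no Jordan form over ℚ; the rational canonical form exists over any field.

R = [[0, 0, 4], [1, 0, 3], [0, 1, 0]]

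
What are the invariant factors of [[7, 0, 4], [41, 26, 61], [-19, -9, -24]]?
The Jordan structure of A has elementary divisors (x + 1), (x - 5)^2. Arranging the block sizes at each eigenvalue in decreasing order and taking row products gives the invariant factors.

Invariant factors (smallest first, each dividing the next): (x - 5)^2(x + 1).

Check: the last factor (x - 5)^2(x + 1) is the minimal polynomial, and the product (x - 5)^2(x + 1) is the characteristic polynomial.

(x - 5)^2(x + 1)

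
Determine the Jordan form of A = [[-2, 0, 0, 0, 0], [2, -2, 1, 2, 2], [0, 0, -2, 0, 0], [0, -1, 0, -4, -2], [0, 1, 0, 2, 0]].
The characteristic polynomial is det(xI - A) = (x + 2)^5, so the eigenvalues are -2 (algebraic multiplicity 5).

For λ = -2: rank(A + 2I) = 2, rank((A + 2I)^2) = 1, rank((A + 2I)^3) = 0. The eigenspace has dimension 5 - 2 = 3, so there are 3 Jordan blocks; the rank sequence gives block sizes [3, 1, 1].

Assembling the blocks gives the Jordan form J above.

J = [[-2, 1, 0, 0, 0], [0, -2, 1, 0, 0], [0, 0, -2, 0, 0], [0, 0, 0, -2, 0], [0, 0, 0, 0, -2]]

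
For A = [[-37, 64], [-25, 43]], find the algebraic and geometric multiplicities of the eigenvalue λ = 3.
The characteristic polynomial is (x - 3)^2, so the factor x - 3 appears with exponent 2: the algebraic multiplicity is 2.

rank(A - 3I) = 1, so the eigenspace has dimension 2 - 1 = 1: the geometric multiplicity is 1.

Since 1 < 2, A is not diagonalizable.

algebraic multiplicity 2, geometric multiplicity 1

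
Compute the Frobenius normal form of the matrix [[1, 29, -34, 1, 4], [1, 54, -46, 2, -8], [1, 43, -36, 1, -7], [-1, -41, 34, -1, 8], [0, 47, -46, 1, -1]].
R = [[0, -12, 0, 0, 0], [1, 7, 0, 0, 0], [0, 0, 0, 0, 36], [0, 0, 1, 0, -33], [0, 0, 0, 1, 10]]

The invariant factors of A (the non-unit diagonal entries of the Smith normal form of xI - A over ℚ[x]) are (x - 4)(x - 3), (x - 4)(x - 3)^2, each dividing the next. The characteristic polynomial is their product, (x - 4)^2(x - 3)^3.

The rational canonical form is the block-diagonal matrix of companion matrices C(f_i):
R = [[0, -12, 0, 0, 0], [1, 7, 0, 0, 0], [0, 0, 0, 0, 36], [0, 0, 1, 0, -33], [0, 0, 0, 1, 10]].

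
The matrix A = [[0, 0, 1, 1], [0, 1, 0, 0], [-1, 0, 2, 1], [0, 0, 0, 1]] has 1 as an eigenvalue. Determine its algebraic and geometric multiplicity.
algebraic multiplicity 4, geometric multiplicity 3

The characteristic polynomial is (x - 1)^4, so the factor x - 1 appears with exponent 4: the algebraic multiplicity is 4.

rank(A - I) = 1, so the eigenspace has dimension 4 - 1 = 3: the geometric multiplicity is 3.

Since 3 < 4, A is not diagonalizable.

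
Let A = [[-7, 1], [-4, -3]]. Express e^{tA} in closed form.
A has Jordan form J = [[-5, 1], [0, -5]] with A = PJP^{-1}, so e^{tA} = P e^{tJ} P^{-1}.

For a Jordan block J_k(λ), e^{tJ_k(λ)} = e^{λt} · (I + tN + t^2 N^2/2! + ... + t^{k-1} N^{k-1}/(k-1)!) where N is the nilpotent superdiagonal part.

Assembling the blocks and conjugating back gives the entries of e^{tA} as shown above.

e^{tA} = [[(1 - 2*t)*e^{-5*t}, t*e^{-5*t}], [-4*t*e^{-5*t}, (2*t + 1)*e^{-5*t}]]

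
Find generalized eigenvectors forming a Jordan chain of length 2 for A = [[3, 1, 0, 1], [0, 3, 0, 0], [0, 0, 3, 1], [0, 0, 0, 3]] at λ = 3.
v_1 = [[0, 1, 0, 0]]^T, v_2 = [[1, 0, 0, 0]]^T

We seek v_1 ∈ ker((A - 3I)^2) \ ker(A - 3I), then set v_{i+1} = (A - 3I) v_i.

One such chain is v_1 = [[0, 1, 0, 0]]^T, v_2 = [[1, 0, 0, 0]]^T. Check: (A - 3I) v_2 = [[0, 0, 0, 0]]^T = 0.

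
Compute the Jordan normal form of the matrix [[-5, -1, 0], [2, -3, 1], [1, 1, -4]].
J = [[-4, 1, 0], [0, -4, 1], [0, 0, -4]]

The characteristic polynomial is det(xI - A) = (x + 4)^3, so the eigenvalues are -4 (algebraic multiplicity 3).

For λ = -4: rank(A + 4I) = 2, rank((A + 4I)^2) = 1, rank((A + 4I)^3) = 0. The eigenspace has dimension 3 - 2 = 1, so there is 1 Jordan block; the rank sequence gives block sizes [3].

Assembling the blocks gives the Jordan form J above.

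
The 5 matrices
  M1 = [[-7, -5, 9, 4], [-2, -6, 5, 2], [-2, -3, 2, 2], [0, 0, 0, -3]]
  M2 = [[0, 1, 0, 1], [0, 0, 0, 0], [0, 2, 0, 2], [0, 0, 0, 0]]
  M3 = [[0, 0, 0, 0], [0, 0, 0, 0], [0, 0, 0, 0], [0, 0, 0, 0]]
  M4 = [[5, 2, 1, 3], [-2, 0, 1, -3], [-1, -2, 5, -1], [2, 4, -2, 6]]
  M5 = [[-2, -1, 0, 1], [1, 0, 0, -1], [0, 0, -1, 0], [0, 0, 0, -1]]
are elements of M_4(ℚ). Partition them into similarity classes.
5 classes: {M1}, {M2}, {M3}, {M4}, {M5}

Characteristic polynomials: χ_{M1} = (x + 3)^3(x + 5), χ_{M2} = x^4, χ_{M3} = x^4, χ_{M4} = (x - 4)^4, χ_{M5} = (x + 1)^4.

{M1}: invariant factors x + 3, (x + 3)^2(x + 5).

{M2}: invariant factors x, x, x^2.

{M3}: invariant factors x, x, x, x.

{M4}: invariant factors x - 4, (x - 4)^3.

{M5}: invariant factors x + 1, x + 1, (x + 1)^2.

Matrices are similar if and only if their invariant-factor lists agree; the partition into similarity classes is {M1}, {M2}, {M3}, {M4}, {M5}.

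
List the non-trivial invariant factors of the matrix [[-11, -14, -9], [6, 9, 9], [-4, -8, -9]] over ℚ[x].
(x + 3)^2(x + 5)

The Jordan structure of A has elementary divisors (x + 5), (x + 3)^2. Arranging the block sizes at each eigenvalue in decreasing order and taking row products gives the invariant factors.

Invariant factors (smallest first, each dividing the next): (x + 3)^2(x + 5).

Check: the last factor (x + 3)^2(x + 5) is the minimal polynomial, and the product (x + 3)^2(x + 5) is the characteristic polynomial.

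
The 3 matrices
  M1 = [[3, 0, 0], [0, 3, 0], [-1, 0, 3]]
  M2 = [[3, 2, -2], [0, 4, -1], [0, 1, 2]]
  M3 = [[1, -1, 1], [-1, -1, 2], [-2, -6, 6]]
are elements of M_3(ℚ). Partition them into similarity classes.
2 classes: {M1, M2}, {M3}

Characteristic polynomials: χ_{M1} = (x - 3)^3, χ_{M2} = (x - 3)^3, χ_{M3} = (x - 2)^3.

{M1, M2}: invariant factors x - 3, (x - 3)^2.

{M3}: invariant factors (x - 2)^3.

Matrices are similar if and only if their invariant-factor lists agree; the partition into similarity classes is {M1, M2}, {M3}.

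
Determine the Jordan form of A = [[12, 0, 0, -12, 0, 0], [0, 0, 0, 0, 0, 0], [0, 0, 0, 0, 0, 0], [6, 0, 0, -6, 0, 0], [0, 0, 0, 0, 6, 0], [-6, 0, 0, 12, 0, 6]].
The characteristic polynomial is det(xI - A) = x^3(x - 6)^3, so the eigenvalues are 0 (algebraic multiplicity 3), 6 (algebraic multiplicity 3).

For λ = 0: rank(A) = 3. The eigenspace has dimension 6 - 3 = 3, so there are 3 Jordan blocks; the rank sequence gives block sizes [1, 1, 1].

For λ = 6: rank(A - 6I) = 3. The eigenspace has dimension 6 - 3 = 3, so there are 3 Jordan blocks; the rank sequence gives block sizes [1, 1, 1].

Assembling the blocks gives the Jordan form J above.

J = [[0, 0, 0, 0, 0, 0], [0, 0, 0, 0, 0, 0], [0, 0, 0, 0, 0, 0], [0, 0, 0, 6, 0, 0], [0, 0, 0, 0, 6, 0], [0, 0, 0, 0, 0, 6]]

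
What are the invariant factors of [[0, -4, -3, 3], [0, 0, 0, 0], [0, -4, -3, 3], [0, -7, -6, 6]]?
x, x^2(x - 3)

The Jordan structure of A has elementary divisors x^2, x, (x - 3). Arranging the block sizes at each eigenvalue in decreasing order and taking row products gives the invariant factors.

Invariant factors (smallest first, each dividing the next): x, x^2(x - 3).

Check: the last factor x^2(x - 3) is the minimal polynomial, and the product x^3(x - 3) is the characteristic polynomial.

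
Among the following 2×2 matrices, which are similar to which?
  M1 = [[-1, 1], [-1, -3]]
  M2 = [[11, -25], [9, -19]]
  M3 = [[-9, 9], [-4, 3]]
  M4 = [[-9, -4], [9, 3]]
Characteristic polynomials: χ_{M1} = (x + 2)^2, χ_{M2} = (x + 4)^2, χ_{M3} = (x + 3)^2, χ_{M4} = (x + 3)^2.

{M1}: invariant factors (x + 2)^2.

{M2}: invariant factors (x + 4)^2.

{M3, M4}: invariant factors (x + 3)^2.

Matrices are similar if and only if their invariant-factor lists agree; the partition into similarity classes is {M1}, {M2}, {M3, M4}.

3 classes: {M1}, {M2}, {M3, M4}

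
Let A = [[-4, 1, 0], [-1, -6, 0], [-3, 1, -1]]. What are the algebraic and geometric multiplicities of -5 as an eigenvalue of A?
algebraic multiplicity 2, geometric multiplicity 1

The characteristic polynomial is (x + 1)(x + 5)^2, so the factor x + 5 appears with exponent 2: the algebraic multiplicity is 2.

rank(A + 5I) = 2, so the eigenspace has dimension 3 - 2 = 1: the geometric multiplicity is 1.

Since 1 < 2, A is not diagonalizable.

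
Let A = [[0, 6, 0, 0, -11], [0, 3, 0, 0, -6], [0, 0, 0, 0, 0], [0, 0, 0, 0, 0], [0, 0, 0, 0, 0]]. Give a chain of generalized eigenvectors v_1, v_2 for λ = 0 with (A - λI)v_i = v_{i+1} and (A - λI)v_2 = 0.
v_1 = [[4, 2, 0, 0, 1]]^T, v_2 = [[1, 0, 0, 0, 0]]^T

We seek v_1 ∈ ker(A^2) \ ker(A), then set v_{i+1} = A v_i.

One such chain is v_1 = [[4, 2, 0, 0, 1]]^T, v_2 = [[1, 0, 0, 0, 0]]^T. Check: A v_2 = [[0, 0, 0, 0, 0]]^T = 0.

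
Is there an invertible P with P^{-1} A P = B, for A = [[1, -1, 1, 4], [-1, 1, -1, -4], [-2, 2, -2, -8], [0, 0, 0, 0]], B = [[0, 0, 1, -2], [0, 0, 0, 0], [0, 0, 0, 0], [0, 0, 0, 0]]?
Two matrices over a field are similar if and only if they have the same invariant factors.

Both A and B have characteristic polynomial x^4 and minimal polynomial x^2. Computing further, both have invariant factors x, x, x^2. Hence A and B are similar.

Yes.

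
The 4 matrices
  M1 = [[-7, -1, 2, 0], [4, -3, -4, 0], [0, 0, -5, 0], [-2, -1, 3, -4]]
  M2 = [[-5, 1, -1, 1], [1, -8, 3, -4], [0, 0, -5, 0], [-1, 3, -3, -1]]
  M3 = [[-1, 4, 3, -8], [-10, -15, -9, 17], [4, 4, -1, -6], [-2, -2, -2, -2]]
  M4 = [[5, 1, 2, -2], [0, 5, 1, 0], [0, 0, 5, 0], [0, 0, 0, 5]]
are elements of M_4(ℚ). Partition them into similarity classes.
Characteristic polynomials: χ_{M1} = (x + 4)(x + 5)^3, χ_{M2} = (x + 4)(x + 5)^3, χ_{M3} = (x + 4)(x + 5)^3, χ_{M4} = (x - 5)^4.

{M1, M2, M3}: invariant factors x + 5, (x + 4)(x + 5)^2.

{M4}: invariant factors x - 5, (x - 5)^3.

Matrices are similar if and only if their invariant-factor lists agree; the partition into similarity classes is {M1, M2, M3}, {M4}.

2 classes: {M1, M2, M3}, {M4}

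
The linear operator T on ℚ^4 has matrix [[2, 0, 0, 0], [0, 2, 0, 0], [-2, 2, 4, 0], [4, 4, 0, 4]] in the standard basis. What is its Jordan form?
The characteristic polynomial is det(xI - A) = (x - 4)^2(x - 2)^2, so the eigenvalues are 2 (algebraic multiplicity 2), 4 (algebraic multiplicity 2).

For λ = 2: rank(A - 2I) = 2. The eigenspace has dimension 4 - 2 = 2, so there are 2 Jordan blocks; the rank sequence gives block sizes [1, 1].

For λ = 4: rank(A - 4I) = 2. The eigenspace has dimension 4 - 2 = 2, so there are 2 Jordan blocks; the rank sequence gives block sizes [1, 1].

Assembling the blocks gives the Jordan form J above.

J = [[2, 0, 0, 0], [0, 2, 0, 0], [0, 0, 4, 0], [0, 0, 0, 4]]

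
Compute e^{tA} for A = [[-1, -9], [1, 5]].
A has Jordan form J = [[2, 1], [0, 2]] with A = PJP^{-1}, so e^{tA} = P e^{tJ} P^{-1}.

For a Jordan block J_k(λ), e^{tJ_k(λ)} = e^{λt} · (I + tN + t^2 N^2/2! + ... + t^{k-1} N^{k-1}/(k-1)!) where N is the nilpotent superdiagonal part.

Assembling the blocks and conjugating back gives the entries of e^{tA} as shown above.

e^{tA} = [[(1 - 3*t)*e^{2*t}, -9*t*e^{2*t}], [t*e^{2*t}, (3*t + 1)*e^{2*t}]]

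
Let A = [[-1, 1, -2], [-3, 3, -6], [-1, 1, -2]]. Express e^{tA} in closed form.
e^{tA} = [[1 - t, t, -2*t], [-3*t, 3*t + 1, -6*t], [-t, t, 1 - 2*t]]

A has Jordan form J = [[0, 1, 0], [0, 0, 0], [0, 0, 0]] with A = PJP^{-1}, so e^{tA} = P e^{tJ} P^{-1}.

For a Jordan block J_k(λ), e^{tJ_k(λ)} = e^{λt} · (I + tN + t^2 N^2/2! + ... + t^{k-1} N^{k-1}/(k-1)!) where N is the nilpotent superdiagonal part.

Assembling the blocks and conjugating back gives the entries of e^{tA} as shown above.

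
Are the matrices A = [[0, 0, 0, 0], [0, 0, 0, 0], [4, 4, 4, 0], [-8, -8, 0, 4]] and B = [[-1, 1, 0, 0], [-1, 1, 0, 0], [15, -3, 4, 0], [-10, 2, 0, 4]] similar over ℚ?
Both have characteristic polynomial x^2(x - 4)^2, but the minimal polynomial of A is x(x - 4) while the minimal polynomial of B is x^2(x - 4). The minimal polynomial is a similarity invariant, so A and B are not similar.

No.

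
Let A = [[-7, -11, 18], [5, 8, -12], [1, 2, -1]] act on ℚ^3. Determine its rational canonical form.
R = [[0, 0, 1], [1, 0, -4], [0, 1, 0]]

The invariant factors of A (the non-unit diagonal entries of the Smith normal form of xI - A over ℚ[x]) are x^3 + 4x - 1, each dividing the next. The characteristic polynomial is their product, x^3 + 4x - 1.

The rational canonical form is the block-diagonal matrix of companion matrices C(f_i):
R = [[0, 0, 1], [1, 0, -4], [0, 1, 0]].

Note the characteristic polynomial does not split into linear factors over ℚ, so A has no Jordan form over ℚ; the rational canonical form exists over any field.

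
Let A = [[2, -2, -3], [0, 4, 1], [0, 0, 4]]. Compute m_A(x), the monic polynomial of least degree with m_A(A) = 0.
m_A(x) = (x - 4)^2(x - 2)

The characteristic polynomial factors as (x - 4)^2(x - 2). The minimal polynomial is ∏(x - λ)^{k_λ} where k_λ is the size of the largest Jordan block at λ.

For λ = 2: rank(A - 2I) = 2, and the largest Jordan block has size 1 (the smallest k with rank((A - 2I)^k) = rank((A - 2I)^(k+1))).
For λ = 4: rank(A - 4I) = 2, and the largest Jordan block has size 2 (the smallest k with rank((A - 4I)^k) = rank((A - 4I)^(k+1))).

So m_A(x) = (x - 4)^2(x - 2).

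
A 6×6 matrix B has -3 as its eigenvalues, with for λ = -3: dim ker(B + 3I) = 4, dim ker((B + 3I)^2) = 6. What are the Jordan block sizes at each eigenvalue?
λ = -3: successive nullity increments [4, 2] count blocks of size ≥ k; block sizes are [2, 2, 1, 1].

Jordan blocks: (-3, 2), (-3, 2), (-3, 1), (-3, 1)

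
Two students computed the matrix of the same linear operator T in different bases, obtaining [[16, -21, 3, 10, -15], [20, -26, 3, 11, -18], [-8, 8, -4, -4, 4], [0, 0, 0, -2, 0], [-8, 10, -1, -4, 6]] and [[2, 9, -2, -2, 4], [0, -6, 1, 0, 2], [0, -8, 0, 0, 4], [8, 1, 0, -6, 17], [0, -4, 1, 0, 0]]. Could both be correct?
Two matrices over a field are similar if and only if they have the same invariant factors.

Both A and B have characteristic polynomial (x + 2)^5 and minimal polynomial (x + 2)^3. Computing further, both have invariant factors (x + 2)^2, (x + 2)^3. Hence A and B are similar.

Yes.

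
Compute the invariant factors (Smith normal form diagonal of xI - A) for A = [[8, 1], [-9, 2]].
(x - 5)^2

The Jordan structure of A has elementary divisors (x - 5)^2. Arranging the block sizes at each eigenvalue in decreasing order and taking row products gives the invariant factors.

Invariant factors (smallest first, each dividing the next): (x - 5)^2.

Check: the last factor (x - 5)^2 is the minimal polynomial, and the product (x - 5)^2 is the characteristic polynomial.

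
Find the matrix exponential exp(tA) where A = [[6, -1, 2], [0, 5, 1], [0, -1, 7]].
e^{tA} = [[e^{6*t}, t*(-t - 2)*e^{6*t}/2, t*(t + 4)*e^{6*t}/2], [0, (1 - t)*e^{6*t}, t*e^{6*t}], [0, -t*e^{6*t}, (t + 1)*e^{6*t}]]

A has Jordan form J = [[6, 1, 0], [0, 6, 1], [0, 0, 6]] with A = PJP^{-1}, so e^{tA} = P e^{tJ} P^{-1}.

For a Jordan block J_k(λ), e^{tJ_k(λ)} = e^{λt} · (I + tN + t^2 N^2/2! + ... + t^{k-1} N^{k-1}/(k-1)!) where N is the nilpotent superdiagonal part.

Assembling the blocks and conjugating back gives the entries of e^{tA} as shown above.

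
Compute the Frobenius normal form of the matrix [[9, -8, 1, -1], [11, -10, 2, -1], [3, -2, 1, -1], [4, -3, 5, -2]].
R = [[0, 0, 0, -6], [1, 0, 0, -11], [0, 1, 0, -4], [0, 0, 1, -2]]

The invariant factors of A (the non-unit diagonal entries of the Smith normal form of xI - A over ℚ[x]) are (x + 2)(x^3 + 4x + 3), each dividing the next. The characteristic polynomial is their product, (x + 2)(x^3 + 4x + 3).

The rational canonical form is the block-diagonal matrix of companion matrices C(f_i):
R = [[0, 0, 0, -6], [1, 0, 0, -11], [0, 1, 0, -4], [0, 0, 1, -2]].

Note the characteristic polynomial does not split into linear factors over ℚ, so A has no Jordan form over ℚ; the rational canonical form exists over any field.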